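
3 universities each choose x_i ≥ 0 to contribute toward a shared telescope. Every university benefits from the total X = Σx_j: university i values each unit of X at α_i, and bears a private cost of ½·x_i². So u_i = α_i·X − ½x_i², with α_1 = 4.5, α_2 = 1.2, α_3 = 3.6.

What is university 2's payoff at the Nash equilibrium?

10.44

University i's FOC: ∂u_i/∂x_i = α_i − x_i = 0, so x_i* = α_i.
NE contributions = (4.5, 1.2, 3.6); X = 9.3.
u_2 = α_2·X − ½·(x_2)² = 1.2·9.3 − ½·1.2² = 10.44.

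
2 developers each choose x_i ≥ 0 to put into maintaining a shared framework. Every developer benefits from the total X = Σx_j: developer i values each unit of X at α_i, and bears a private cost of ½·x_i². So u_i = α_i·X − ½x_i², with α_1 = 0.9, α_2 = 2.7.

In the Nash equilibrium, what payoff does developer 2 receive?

6.075

Developer i's FOC: ∂u_i/∂x_i = α_i − x_i = 0, so x_i* = α_i.
NE contributions = (0.9, 2.7); X = 3.6.
u_2 = α_2·X − ½·(x_2)² = 2.7·3.6 − ½·2.7² = 6.075.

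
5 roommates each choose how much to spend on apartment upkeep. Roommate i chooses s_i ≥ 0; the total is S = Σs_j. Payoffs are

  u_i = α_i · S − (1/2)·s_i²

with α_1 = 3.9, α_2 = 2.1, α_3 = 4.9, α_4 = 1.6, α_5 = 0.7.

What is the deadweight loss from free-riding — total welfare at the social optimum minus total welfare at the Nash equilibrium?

284.7

Roommate i's FOC: ∂u_i/∂s_i = α_i − s_i = 0, so s_i* = α_i.
NE contributions = (3.9, 2.1, 4.9, 1.6, 0.7); S = 13.2.
W^NE = (Σα)·S − ½Σα_i² = 13.2² − ½·46.68 = 150.9.
Planner sets s_i = Σα_j = 13.2 for every i, so S^SO = 5·13.2 = 66.
W^SO = (Σα)·S^SO − ½·5·(Σα)² = (5/2)·13.2² = 435.6.
Deadweight loss = W^SO − W^NE = 284.7.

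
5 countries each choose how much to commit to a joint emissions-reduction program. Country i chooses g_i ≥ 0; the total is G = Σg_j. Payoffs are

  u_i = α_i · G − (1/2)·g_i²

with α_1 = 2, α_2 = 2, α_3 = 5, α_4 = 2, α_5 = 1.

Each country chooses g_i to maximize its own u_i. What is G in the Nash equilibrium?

12

Country i's FOC: ∂u_i/∂g_i = α_i − g_i = 0, so g_i* = α_i.
NE contributions = (2, 2, 5, 2, 1); G = 12.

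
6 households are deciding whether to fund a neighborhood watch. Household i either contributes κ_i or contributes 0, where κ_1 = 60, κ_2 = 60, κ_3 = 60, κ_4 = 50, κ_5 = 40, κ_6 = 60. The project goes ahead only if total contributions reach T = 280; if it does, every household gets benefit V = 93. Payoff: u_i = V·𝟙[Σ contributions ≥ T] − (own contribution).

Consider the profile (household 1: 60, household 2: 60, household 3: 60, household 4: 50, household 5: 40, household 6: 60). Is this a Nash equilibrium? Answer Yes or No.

No

Total = 330 ≥ 280: provided.
Household 1 (pledges 60, payoff 33): dropping to 0 → total 270, payoff 0. No gain.
Household 2 (pledges 60, payoff 33): dropping to 0 → total 270, payoff 0. No gain.
Household 3 (pledges 60, payoff 33): dropping to 0 → total 270, payoff 0. No gain.
Household 4 (pledges 50, payoff 43): dropping to 0 → total 280, payoff 93. Profitable deviation.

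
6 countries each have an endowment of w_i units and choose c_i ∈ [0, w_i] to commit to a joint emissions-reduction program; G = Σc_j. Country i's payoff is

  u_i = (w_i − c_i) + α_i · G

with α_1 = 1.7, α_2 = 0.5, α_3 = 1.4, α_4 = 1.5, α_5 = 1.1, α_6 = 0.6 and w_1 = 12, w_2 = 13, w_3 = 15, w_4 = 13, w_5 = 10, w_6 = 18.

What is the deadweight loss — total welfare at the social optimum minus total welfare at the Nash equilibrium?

179.8

∂u_i/∂c_i = α_i − 1, so country i contributes w_i if α_i > 1, else 0.
α_i > 1 for i ∈ {1, 3, 4, 5}; NE contributions (12, 0, 15, 13, 10, 0), G = 50.
W^NE = Σw_i − G^NE + (Σα_i)·G^NE = 81 + 5.8·50 = 371.
Planner: ∂(Σu_j)/∂c_i = Σα_j − 1 = 5.8 > 0, so everyone contributes w_i; G^SO = 81, W^SO = 81 + 5.8·81 = 550.8.
Deadweight loss = 179.8.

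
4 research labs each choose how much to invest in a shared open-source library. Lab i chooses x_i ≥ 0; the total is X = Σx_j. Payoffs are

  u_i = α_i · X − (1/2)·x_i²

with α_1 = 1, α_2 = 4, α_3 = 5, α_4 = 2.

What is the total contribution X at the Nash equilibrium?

12

Lab i's FOC: ∂u_i/∂x_i = α_i − x_i = 0, so x_i* = α_i.
NE contributions = (1, 4, 5, 2); X = 12.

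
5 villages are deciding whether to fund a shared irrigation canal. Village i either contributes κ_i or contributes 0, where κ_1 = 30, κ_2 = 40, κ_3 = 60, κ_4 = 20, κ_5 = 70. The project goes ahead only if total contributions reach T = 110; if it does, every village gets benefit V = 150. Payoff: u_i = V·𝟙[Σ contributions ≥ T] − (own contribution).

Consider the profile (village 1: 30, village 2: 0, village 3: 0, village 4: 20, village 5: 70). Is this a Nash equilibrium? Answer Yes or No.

Yes

Total = 120 ≥ 110: provided.
Village 1 (pledges 30, payoff 120): dropping to 0 → total 90, payoff 0. No gain.
Village 2 (pledges 0, payoff 150): pledging 40 → total 160, payoff 110. No gain.
Village 3 (pledges 0, payoff 150): pledging 60 → total 180, payoff 90. No gain.
Village 4 (pledges 20, payoff 130): dropping to 0 → total 100, payoff 0. No gain.
Village 5 (pledges 70, payoff 80): dropping to 0 → total 50, payoff 0. No gain.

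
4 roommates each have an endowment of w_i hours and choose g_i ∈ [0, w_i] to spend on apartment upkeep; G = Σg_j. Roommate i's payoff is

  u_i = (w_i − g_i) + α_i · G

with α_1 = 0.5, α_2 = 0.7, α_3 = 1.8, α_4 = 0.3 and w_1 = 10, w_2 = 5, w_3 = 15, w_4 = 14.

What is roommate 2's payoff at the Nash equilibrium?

∂u_i/∂g_i = α_i − 1, so roommate i contributes w_i if α_i > 1, else 0.
α_i > 1 for i ∈ {3}; NE contributions (0, 0, 15, 0), G = 15.
u_2 = (5 − 0) + 0.7·15 = 15.5.

15.5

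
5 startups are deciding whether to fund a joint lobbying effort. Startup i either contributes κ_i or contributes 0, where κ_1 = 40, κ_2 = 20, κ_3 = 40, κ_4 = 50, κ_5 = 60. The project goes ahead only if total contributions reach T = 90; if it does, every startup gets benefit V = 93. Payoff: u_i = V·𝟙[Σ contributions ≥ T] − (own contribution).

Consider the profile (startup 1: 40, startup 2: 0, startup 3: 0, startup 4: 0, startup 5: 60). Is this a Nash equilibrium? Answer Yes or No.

Total = 100 ≥ 90: provided.
Startup 1 (pledges 40, payoff 53): dropping to 0 → total 60, payoff 0. No gain.
Startup 2 (pledges 0, payoff 93): pledging 20 → total 120, payoff 73. No gain.
Startup 3 (pledges 0, payoff 93): pledging 40 → total 140, payoff 53. No gain.
Startup 4 (pledges 0, payoff 93): pledging 50 → total 150, payoff 43. No gain.
Startup 5 (pledges 60, payoff 33): dropping to 0 → total 40, payoff 0. No gain.

Yes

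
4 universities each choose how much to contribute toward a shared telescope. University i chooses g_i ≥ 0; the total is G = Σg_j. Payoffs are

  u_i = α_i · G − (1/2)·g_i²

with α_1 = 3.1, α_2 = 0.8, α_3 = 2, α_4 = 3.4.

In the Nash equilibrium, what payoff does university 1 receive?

University i's FOC: ∂u_i/∂g_i = α_i − g_i = 0, so g_i* = α_i.
NE contributions = (3.1, 0.8, 2, 3.4); G = 9.3.
u_1 = α_1·G − ½·(g_1)² = 3.1·9.3 − ½·3.1² = 24.025.

24.025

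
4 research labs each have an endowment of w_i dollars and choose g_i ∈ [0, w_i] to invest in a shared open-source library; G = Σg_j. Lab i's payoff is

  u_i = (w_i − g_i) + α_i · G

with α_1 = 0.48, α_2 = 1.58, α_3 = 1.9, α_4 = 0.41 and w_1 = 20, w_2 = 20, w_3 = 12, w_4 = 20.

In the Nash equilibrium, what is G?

∂u_i/∂g_i = α_i − 1, so lab i contributes w_i if α_i > 1, else 0.
α_i > 1 for i ∈ {2, 3}; NE contributions (0, 20, 12, 0), G = 32.

32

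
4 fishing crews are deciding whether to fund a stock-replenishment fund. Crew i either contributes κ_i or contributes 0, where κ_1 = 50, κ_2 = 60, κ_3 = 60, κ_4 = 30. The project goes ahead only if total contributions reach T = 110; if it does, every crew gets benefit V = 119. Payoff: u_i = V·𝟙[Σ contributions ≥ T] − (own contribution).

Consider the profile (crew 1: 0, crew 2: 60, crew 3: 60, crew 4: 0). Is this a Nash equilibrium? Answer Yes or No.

Yes

Total = 120 ≥ 110: provided.
Crew 1 (pledges 0, payoff 119): pledging 50 → total 170, payoff 69. No gain.
Crew 2 (pledges 60, payoff 59): dropping to 0 → total 60, payoff 0. No gain.
Crew 3 (pledges 60, payoff 59): dropping to 0 → total 60, payoff 0. No gain.
Crew 4 (pledges 0, payoff 119): pledging 30 → total 150, payoff 89. No gain.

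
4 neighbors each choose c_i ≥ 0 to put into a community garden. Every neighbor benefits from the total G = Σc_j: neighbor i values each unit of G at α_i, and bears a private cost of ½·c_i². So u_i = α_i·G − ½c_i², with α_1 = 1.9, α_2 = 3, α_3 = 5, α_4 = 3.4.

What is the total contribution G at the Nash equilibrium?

Neighbor i's FOC: ∂u_i/∂c_i = α_i − c_i = 0, so c_i* = α_i.
NE contributions = (1.9, 3, 5, 3.4); G = 13.3.

13.3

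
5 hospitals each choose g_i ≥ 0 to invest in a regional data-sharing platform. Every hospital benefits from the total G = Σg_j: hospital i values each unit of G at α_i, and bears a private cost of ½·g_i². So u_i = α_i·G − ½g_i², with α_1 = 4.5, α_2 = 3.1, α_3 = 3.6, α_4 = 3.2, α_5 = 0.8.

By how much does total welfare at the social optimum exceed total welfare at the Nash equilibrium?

Hospital i's FOC: ∂u_i/∂g_i = α_i − g_i = 0, so g_i* = α_i.
NE contributions = (4.5, 3.1, 3.6, 3.2, 0.8); G = 15.2.
W^NE = (Σα)·G − ½Σα_i² = 15.2² − ½·53.7 = 204.19.
Planner sets g_i = Σα_j = 15.2 for every i, so G^SO = 5·15.2 = 76.
W^SO = (Σα)·G^SO − ½·5·(Σα)² = (5/2)·15.2² = 577.6.
Deadweight loss = W^SO − W^NE = 373.41.

373.41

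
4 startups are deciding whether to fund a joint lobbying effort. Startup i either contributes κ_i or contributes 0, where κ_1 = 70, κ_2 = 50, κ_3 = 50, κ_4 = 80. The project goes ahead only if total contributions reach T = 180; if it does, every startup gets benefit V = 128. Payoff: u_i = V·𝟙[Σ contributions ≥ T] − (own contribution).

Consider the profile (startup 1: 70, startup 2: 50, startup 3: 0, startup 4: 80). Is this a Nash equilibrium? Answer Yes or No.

Yes

Total = 200 ≥ 180: provided.
Startup 1 (pledges 70, payoff 58): dropping to 0 → total 130, payoff 0. No gain.
Startup 2 (pledges 50, payoff 78): dropping to 0 → total 150, payoff 0. No gain.
Startup 3 (pledges 0, payoff 128): pledging 50 → total 250, payoff 78. No gain.
Startup 4 (pledges 80, payoff 48): dropping to 0 → total 120, payoff 0. No gain.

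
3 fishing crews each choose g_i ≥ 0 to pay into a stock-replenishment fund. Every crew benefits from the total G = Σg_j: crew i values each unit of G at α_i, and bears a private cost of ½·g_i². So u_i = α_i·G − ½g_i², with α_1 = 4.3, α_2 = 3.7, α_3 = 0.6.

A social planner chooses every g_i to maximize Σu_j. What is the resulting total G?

Planner FOC: ∂(Σu_j)/∂g_i = (Σα_j) − g_i = 0, so g_i^SO = Σα_j = 8.6 for every i; G^SO = 25.8.

25.8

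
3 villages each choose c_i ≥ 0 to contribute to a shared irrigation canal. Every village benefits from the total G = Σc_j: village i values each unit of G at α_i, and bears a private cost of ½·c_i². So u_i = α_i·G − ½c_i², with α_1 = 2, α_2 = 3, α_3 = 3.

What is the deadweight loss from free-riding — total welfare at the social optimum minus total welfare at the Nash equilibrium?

43

Village i's FOC: ∂u_i/∂c_i = α_i − c_i = 0, so c_i* = α_i.
NE contributions = (2, 3, 3); G = 8.
W^NE = (Σα)·G − ½Σα_i² = 8² − ½·22 = 53.
Planner sets c_i = Σα_j = 8 for every i, so G^SO = 3·8 = 24.
W^SO = (Σα)·G^SO − ½·3·(Σα)² = (3/2)·8² = 96.
Deadweight loss = W^SO − W^NE = 43.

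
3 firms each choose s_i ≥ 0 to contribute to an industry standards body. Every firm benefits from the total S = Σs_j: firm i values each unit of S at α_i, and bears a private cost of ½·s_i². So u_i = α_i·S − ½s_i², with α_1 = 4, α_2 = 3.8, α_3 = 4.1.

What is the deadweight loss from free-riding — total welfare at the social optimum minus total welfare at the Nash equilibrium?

94.43

Firm i's FOC: ∂u_i/∂s_i = α_i − s_i = 0, so s_i* = α_i.
NE contributions = (4, 3.8, 4.1); S = 11.9.
W^NE = (Σα)·S − ½Σα_i² = 11.9² − ½·47.25 = 117.985.
Planner sets s_i = Σα_j = 11.9 for every i, so S^SO = 3·11.9 = 35.7.
W^SO = (Σα)·S^SO − ½·3·(Σα)² = (3/2)·11.9² = 212.415.
Deadweight loss = W^SO − W^NE = 94.43.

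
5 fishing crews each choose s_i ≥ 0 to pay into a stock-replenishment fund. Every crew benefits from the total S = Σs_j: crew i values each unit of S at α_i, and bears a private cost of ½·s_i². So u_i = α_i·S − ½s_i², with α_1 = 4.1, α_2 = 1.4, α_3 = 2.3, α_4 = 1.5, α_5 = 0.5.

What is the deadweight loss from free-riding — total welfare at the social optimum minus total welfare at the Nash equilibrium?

Crew i's FOC: ∂u_i/∂s_i = α_i − s_i = 0, so s_i* = α_i.
NE contributions = (4.1, 1.4, 2.3, 1.5, 0.5); S = 9.8.
W^NE = (Σα)·S − ½Σα_i² = 9.8² − ½·26.56 = 82.76.
Planner sets s_i = Σα_j = 9.8 for every i, so S^SO = 5·9.8 = 49.
W^SO = (Σα)·S^SO − ½·5·(Σα)² = (5/2)·9.8² = 240.1.
Deadweight loss = W^SO − W^NE = 157.34.

157.34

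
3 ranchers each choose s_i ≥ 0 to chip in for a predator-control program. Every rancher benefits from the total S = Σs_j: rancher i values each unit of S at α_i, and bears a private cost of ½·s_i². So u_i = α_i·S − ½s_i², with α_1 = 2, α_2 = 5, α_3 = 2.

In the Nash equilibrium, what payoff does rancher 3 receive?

16

Rancher i's FOC: ∂u_i/∂s_i = α_i − s_i = 0, so s_i* = α_i.
NE contributions = (2, 5, 2); S = 9.
u_3 = α_3·S − ½·(s_3)² = 2·9 − ½·2² = 16.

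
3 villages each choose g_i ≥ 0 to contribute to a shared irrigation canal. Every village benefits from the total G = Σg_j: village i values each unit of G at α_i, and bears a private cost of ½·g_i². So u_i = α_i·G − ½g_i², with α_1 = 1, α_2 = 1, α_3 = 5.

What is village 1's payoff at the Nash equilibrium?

6.5

Village i's FOC: ∂u_i/∂g_i = α_i − g_i = 0, so g_i* = α_i.
NE contributions = (1, 1, 5); G = 7.
u_1 = α_1·G − ½·(g_1)² = 1·7 − ½·1² = 6.5.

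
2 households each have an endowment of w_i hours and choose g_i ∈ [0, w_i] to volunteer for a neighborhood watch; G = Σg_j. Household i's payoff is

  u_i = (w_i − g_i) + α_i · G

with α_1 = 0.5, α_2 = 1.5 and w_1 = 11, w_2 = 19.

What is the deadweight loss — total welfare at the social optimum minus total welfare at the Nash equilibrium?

11

∂u_i/∂g_i = α_i − 1, so household i contributes w_i if α_i > 1, else 0.
α_i > 1 for i ∈ {2}; NE contributions (0, 19), G = 19.
W^NE = Σw_i − G^NE + (Σα_i)·G^NE = 30 + 1·19 = 49.
Planner: ∂(Σu_j)/∂g_i = Σα_j − 1 = 1 > 0, so everyone contributes w_i; G^SO = 30, W^SO = 30 + 1·30 = 60.
Deadweight loss = 11.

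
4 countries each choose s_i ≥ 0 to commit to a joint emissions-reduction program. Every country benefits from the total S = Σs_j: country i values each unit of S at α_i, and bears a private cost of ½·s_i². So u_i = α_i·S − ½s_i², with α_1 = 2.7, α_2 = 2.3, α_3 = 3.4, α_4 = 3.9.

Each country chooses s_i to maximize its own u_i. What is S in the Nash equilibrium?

12.3

Country i's FOC: ∂u_i/∂s_i = α_i − s_i = 0, so s_i* = α_i.
NE contributions = (2.7, 2.3, 3.4, 3.9); S = 12.3.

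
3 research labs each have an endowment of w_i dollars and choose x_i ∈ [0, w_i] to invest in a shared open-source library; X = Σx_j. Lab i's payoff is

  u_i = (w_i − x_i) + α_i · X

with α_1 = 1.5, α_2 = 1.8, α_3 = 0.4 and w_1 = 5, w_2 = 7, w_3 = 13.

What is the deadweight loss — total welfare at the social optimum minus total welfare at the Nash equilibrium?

35.1

∂u_i/∂x_i = α_i − 1, so lab i contributes w_i if α_i > 1, else 0.
α_i > 1 for i ∈ {1, 2}; NE contributions (5, 7, 0), X = 12.
W^NE = Σw_i − X^NE + (Σα_i)·X^NE = 25 + 2.7·12 = 57.4.
Planner: ∂(Σu_j)/∂x_i = Σα_j − 1 = 2.7 > 0, so everyone contributes w_i; X^SO = 25, W^SO = 25 + 2.7·25 = 92.5.
Deadweight loss = 35.1.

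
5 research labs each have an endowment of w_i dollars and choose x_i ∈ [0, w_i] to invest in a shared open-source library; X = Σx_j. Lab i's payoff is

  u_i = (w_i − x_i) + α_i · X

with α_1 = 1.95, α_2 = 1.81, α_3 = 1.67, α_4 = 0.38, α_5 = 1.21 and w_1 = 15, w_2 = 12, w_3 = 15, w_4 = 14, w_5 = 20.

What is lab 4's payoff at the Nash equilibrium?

∂u_i/∂x_i = α_i − 1, so lab i contributes w_i if α_i > 1, else 0.
α_i > 1 for i ∈ {1, 2, 3, 5}; NE contributions (15, 12, 15, 0, 20), X = 62.
u_4 = (14 − 0) + 0.38·62 = 37.56.

37.56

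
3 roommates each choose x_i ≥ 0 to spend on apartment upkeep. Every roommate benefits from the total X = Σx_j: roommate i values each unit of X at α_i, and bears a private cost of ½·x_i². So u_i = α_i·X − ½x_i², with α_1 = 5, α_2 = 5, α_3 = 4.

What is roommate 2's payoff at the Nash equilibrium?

57.5

Roommate i's FOC: ∂u_i/∂x_i = α_i − x_i = 0, so x_i* = α_i.
NE contributions = (5, 5, 4); X = 14.
u_2 = α_2·X − ½·(x_2)² = 5·14 − ½·5² = 57.5.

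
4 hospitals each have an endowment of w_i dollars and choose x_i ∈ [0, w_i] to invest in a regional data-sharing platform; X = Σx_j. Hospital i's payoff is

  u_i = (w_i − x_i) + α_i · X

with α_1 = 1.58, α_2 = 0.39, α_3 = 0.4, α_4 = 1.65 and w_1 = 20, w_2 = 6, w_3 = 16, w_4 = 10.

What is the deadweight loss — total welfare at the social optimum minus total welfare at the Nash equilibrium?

66.44

∂u_i/∂x_i = α_i − 1, so hospital i contributes w_i if α_i > 1, else 0.
α_i > 1 for i ∈ {1, 4}; NE contributions (20, 0, 0, 10), X = 30.
W^NE = Σw_i − X^NE + (Σα_i)·X^NE = 52 + 3.02·30 = 142.6.
Planner: ∂(Σu_j)/∂x_i = Σα_j − 1 = 3.02 > 0, so everyone contributes w_i; X^SO = 52, W^SO = 52 + 3.02·52 = 209.04.
Deadweight loss = 66.44.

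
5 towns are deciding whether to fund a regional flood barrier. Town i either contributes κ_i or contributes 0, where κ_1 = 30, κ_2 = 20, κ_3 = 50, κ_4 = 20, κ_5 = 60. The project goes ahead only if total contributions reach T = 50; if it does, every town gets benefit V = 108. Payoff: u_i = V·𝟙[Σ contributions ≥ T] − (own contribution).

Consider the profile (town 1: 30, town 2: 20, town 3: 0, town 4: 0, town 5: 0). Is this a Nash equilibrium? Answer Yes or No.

Yes

Total = 50 ≥ 50: provided.
Town 1 (pledges 30, payoff 78): dropping to 0 → total 20, payoff 0. No gain.
Town 2 (pledges 20, payoff 88): dropping to 0 → total 30, payoff 0. No gain.
Town 3 (pledges 0, payoff 108): pledging 50 → total 100, payoff 58. No gain.
Town 4 (pledges 0, payoff 108): pledging 20 → total 70, payoff 88. No gain.
Town 5 (pledges 0, payoff 108): pledging 60 → total 110, payoff 48. No gain.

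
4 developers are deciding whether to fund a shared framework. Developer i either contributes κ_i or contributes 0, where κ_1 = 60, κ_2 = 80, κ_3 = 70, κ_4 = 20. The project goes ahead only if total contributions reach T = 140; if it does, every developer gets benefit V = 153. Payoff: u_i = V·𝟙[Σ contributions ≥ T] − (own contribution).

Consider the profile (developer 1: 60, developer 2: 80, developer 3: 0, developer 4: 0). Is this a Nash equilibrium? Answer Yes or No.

Yes

Total = 140 ≥ 140: provided.
Developer 1 (pledges 60, payoff 93): dropping to 0 → total 80, payoff 0. No gain.
Developer 2 (pledges 80, payoff 73): dropping to 0 → total 60, payoff 0. No gain.
Developer 3 (pledges 0, payoff 153): pledging 70 → total 210, payoff 83. No gain.
Developer 4 (pledges 0, payoff 153): pledging 20 → total 160, payoff 133. No gain.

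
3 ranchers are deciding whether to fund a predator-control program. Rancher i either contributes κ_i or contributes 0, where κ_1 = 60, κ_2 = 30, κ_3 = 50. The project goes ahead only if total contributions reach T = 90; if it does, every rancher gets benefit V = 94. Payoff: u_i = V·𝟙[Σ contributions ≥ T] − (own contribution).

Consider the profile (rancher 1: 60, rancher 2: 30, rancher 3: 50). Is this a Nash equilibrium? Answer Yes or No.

No

Total = 140 ≥ 90: provided.
Rancher 1 (pledges 60, payoff 34): dropping to 0 → total 80, payoff 0. No gain.
Rancher 2 (pledges 30, payoff 64): dropping to 0 → total 110, payoff 94. Profitable deviation.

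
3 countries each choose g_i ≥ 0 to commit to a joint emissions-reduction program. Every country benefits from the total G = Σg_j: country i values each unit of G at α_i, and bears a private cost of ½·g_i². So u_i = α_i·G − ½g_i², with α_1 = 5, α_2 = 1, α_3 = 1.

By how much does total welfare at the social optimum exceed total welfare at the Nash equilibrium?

Country i's FOC: ∂u_i/∂g_i = α_i − g_i = 0, so g_i* = α_i.
NE contributions = (5, 1, 1); G = 7.
W^NE = (Σα)·G − ½Σα_i² = 7² − ½·27 = 35.5.
Planner sets g_i = Σα_j = 7 for every i, so G^SO = 3·7 = 21.
W^SO = (Σα)·G^SO − ½·3·(Σα)² = (3/2)·7² = 73.5.
Deadweight loss = W^SO − W^NE = 38.

38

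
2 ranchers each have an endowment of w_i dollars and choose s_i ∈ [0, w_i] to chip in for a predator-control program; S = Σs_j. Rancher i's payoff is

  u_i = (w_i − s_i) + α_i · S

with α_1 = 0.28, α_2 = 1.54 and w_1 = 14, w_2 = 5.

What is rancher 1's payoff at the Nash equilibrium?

∂u_i/∂s_i = α_i − 1, so rancher i contributes w_i if α_i > 1, else 0.
α_i > 1 for i ∈ {2}; NE contributions (0, 5), S = 5.
u_1 = (14 − 0) + 0.28·5 = 15.4.

15.4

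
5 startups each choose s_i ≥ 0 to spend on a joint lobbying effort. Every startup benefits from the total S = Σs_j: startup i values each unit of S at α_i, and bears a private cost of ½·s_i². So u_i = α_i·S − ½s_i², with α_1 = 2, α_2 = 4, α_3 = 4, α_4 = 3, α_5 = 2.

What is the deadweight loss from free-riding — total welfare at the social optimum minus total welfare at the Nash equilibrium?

362

Startup i's FOC: ∂u_i/∂s_i = α_i − s_i = 0, so s_i* = α_i.
NE contributions = (2, 4, 4, 3, 2); S = 15.
W^NE = (Σα)·S − ½Σα_i² = 15² − ½·49 = 200.5.
Planner sets s_i = Σα_j = 15 for every i, so S^SO = 5·15 = 75.
W^SO = (Σα)·S^SO − ½·5·(Σα)² = (5/2)·15² = 562.5.
Deadweight loss = W^SO − W^NE = 362.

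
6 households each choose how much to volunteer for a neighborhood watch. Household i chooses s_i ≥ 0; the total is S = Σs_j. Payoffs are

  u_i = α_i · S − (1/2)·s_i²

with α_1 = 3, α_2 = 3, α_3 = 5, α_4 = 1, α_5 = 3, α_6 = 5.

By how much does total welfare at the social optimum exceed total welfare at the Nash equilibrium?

839

Household i's FOC: ∂u_i/∂s_i = α_i − s_i = 0, so s_i* = α_i.
NE contributions = (3, 3, 5, 1, 3, 5); S = 20.
W^NE = (Σα)·S − ½Σα_i² = 20² − ½·78 = 361.
Planner sets s_i = Σα_j = 20 for every i, so S^SO = 6·20 = 120.
W^SO = (Σα)·S^SO − ½·6·(Σα)² = (6/2)·20² = 1200.
Deadweight loss = W^SO − W^NE = 839.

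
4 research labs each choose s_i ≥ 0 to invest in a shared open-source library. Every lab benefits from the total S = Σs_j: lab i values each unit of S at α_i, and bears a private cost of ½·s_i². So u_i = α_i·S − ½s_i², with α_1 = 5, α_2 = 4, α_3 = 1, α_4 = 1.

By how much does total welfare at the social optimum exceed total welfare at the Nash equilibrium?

Lab i's FOC: ∂u_i/∂s_i = α_i − s_i = 0, so s_i* = α_i.
NE contributions = (5, 4, 1, 1); S = 11.
W^NE = (Σα)·S − ½Σα_i² = 11² − ½·43 = 99.5.
Planner sets s_i = Σα_j = 11 for every i, so S^SO = 4·11 = 44.
W^SO = (Σα)·S^SO − ½·4·(Σα)² = (4/2)·11² = 242.
Deadweight loss = W^SO − W^NE = 142.5.

142.5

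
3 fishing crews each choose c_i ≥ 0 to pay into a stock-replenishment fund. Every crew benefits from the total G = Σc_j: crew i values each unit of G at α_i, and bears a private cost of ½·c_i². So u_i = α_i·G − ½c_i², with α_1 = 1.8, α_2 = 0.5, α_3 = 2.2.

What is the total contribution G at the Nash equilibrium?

4.5

Crew i's FOC: ∂u_i/∂c_i = α_i − c_i = 0, so c_i* = α_i.
NE contributions = (1.8, 0.5, 2.2); G = 4.5.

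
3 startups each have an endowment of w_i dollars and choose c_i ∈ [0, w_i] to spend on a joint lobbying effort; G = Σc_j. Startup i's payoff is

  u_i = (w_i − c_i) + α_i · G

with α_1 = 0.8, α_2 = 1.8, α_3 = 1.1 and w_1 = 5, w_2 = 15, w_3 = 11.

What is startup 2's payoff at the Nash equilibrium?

∂u_i/∂c_i = α_i − 1, so startup i contributes w_i if α_i > 1, else 0.
α_i > 1 for i ∈ {2, 3}; NE contributions (0, 15, 11), G = 26.
u_2 = (15 − 15) + 1.8·26 = 46.8.

46.8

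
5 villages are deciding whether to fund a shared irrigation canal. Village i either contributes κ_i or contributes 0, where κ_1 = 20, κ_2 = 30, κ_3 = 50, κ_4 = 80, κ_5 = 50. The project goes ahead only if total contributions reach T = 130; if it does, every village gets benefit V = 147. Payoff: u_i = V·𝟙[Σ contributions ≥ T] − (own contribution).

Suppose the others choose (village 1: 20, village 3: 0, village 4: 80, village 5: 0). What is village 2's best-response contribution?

Others' total = 100. Contributing 30 brings total to 130 ≥ 130: gain V − κ_2 = 117.
Best response: 30.

30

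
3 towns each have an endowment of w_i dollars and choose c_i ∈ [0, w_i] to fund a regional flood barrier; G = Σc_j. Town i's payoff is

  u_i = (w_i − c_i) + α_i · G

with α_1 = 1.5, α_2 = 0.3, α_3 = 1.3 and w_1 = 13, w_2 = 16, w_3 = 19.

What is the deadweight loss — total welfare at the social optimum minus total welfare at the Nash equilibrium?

∂u_i/∂c_i = α_i − 1, so town i contributes w_i if α_i > 1, else 0.
α_i > 1 for i ∈ {1, 3}; NE contributions (13, 0, 19), G = 32.
W^NE = Σw_i − G^NE + (Σα_i)·G^NE = 48 + 2.1·32 = 115.2.
Planner: ∂(Σu_j)/∂c_i = Σα_j − 1 = 2.1 > 0, so everyone contributes w_i; G^SO = 48, W^SO = 48 + 2.1·48 = 148.8.
Deadweight loss = 33.6.

33.6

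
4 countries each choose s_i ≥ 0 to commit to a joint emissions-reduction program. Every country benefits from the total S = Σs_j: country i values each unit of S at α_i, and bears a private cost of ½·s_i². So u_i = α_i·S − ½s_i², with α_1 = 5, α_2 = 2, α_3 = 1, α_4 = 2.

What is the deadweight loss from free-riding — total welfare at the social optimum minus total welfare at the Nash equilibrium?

Country i's FOC: ∂u_i/∂s_i = α_i − s_i = 0, so s_i* = α_i.
NE contributions = (5, 2, 1, 2); S = 10.
W^NE = (Σα)·S − ½Σα_i² = 10² − ½·34 = 83.
Planner sets s_i = Σα_j = 10 for every i, so S^SO = 4·10 = 40.
W^SO = (Σα)·S^SO − ½·4·(Σα)² = (4/2)·10² = 200.
Deadweight loss = W^SO − W^NE = 117.

117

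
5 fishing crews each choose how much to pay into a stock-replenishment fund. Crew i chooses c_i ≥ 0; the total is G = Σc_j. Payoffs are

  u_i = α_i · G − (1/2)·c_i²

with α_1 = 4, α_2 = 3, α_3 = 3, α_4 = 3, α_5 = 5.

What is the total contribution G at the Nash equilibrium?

18

Crew i's FOC: ∂u_i/∂c_i = α_i − c_i = 0, so c_i* = α_i.
NE contributions = (4, 3, 3, 3, 5); G = 18.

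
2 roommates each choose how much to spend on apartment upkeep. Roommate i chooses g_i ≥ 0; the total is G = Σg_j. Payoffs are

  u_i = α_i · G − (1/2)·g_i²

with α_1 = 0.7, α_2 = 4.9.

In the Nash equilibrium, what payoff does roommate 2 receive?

15.435

Roommate i's FOC: ∂u_i/∂g_i = α_i − g_i = 0, so g_i* = α_i.
NE contributions = (0.7, 4.9); G = 5.6.
u_2 = α_2·G − ½·(g_2)² = 4.9·5.6 − ½·4.9² = 15.435.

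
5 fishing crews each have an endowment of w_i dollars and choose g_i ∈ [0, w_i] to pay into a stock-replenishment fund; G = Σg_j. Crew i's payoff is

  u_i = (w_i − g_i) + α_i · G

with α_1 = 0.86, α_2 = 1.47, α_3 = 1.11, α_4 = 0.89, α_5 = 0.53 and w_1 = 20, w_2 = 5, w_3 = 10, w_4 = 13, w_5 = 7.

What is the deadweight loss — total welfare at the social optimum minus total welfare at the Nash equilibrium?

154.4

∂u_i/∂g_i = α_i − 1, so crew i contributes w_i if α_i > 1, else 0.
α_i > 1 for i ∈ {2, 3}; NE contributions (0, 5, 10, 0, 0), G = 15.
W^NE = Σw_i − G^NE + (Σα_i)·G^NE = 55 + 3.86·15 = 112.9.
Planner: ∂(Σu_j)/∂g_i = Σα_j − 1 = 3.86 > 0, so everyone contributes w_i; G^SO = 55, W^SO = 55 + 3.86·55 = 267.3.
Deadweight loss = 154.4.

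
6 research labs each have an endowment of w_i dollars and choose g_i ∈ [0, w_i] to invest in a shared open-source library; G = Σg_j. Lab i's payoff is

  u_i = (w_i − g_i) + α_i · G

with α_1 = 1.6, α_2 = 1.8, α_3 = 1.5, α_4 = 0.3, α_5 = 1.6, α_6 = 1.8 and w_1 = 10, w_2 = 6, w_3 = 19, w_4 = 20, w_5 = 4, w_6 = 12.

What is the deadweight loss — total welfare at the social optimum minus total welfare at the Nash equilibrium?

∂u_i/∂g_i = α_i − 1, so lab i contributes w_i if α_i > 1, else 0.
α_i > 1 for i ∈ {1, 2, 3, 5, 6}; NE contributions (10, 6, 19, 0, 4, 12), G = 51.
W^NE = Σw_i − G^NE + (Σα_i)·G^NE = 71 + 7.6·51 = 458.6.
Planner: ∂(Σu_j)/∂g_i = Σα_j − 1 = 7.6 > 0, so everyone contributes w_i; G^SO = 71, W^SO = 71 + 7.6·71 = 610.6.
Deadweight loss = 152.

152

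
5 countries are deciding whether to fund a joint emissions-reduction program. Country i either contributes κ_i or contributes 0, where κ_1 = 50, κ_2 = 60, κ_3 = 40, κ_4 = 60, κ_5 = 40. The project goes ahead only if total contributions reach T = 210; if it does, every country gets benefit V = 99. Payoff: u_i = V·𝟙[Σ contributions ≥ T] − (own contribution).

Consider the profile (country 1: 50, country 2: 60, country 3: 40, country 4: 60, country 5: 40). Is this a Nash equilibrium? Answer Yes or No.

Total = 250 ≥ 210: provided.
Country 1 (pledges 50, payoff 49): dropping to 0 → total 200, payoff 0. No gain.
Country 2 (pledges 60, payoff 39): dropping to 0 → total 190, payoff 0. No gain.
Country 3 (pledges 40, payoff 59): dropping to 0 → total 210, payoff 99. Profitable deviation.

No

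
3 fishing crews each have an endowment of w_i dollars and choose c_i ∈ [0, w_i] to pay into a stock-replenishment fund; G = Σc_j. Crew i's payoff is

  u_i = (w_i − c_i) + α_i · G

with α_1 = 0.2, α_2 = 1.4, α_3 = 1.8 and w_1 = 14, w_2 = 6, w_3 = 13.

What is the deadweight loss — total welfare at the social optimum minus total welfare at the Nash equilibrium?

33.6

∂u_i/∂c_i = α_i − 1, so crew i contributes w_i if α_i > 1, else 0.
α_i > 1 for i ∈ {2, 3}; NE contributions (0, 6, 13), G = 19.
W^NE = Σw_i − G^NE + (Σα_i)·G^NE = 33 + 2.4·19 = 78.6.
Planner: ∂(Σu_j)/∂c_i = Σα_j − 1 = 2.4 > 0, so everyone contributes w_i; G^SO = 33, W^SO = 33 + 2.4·33 = 112.2.
Deadweight loss = 33.6.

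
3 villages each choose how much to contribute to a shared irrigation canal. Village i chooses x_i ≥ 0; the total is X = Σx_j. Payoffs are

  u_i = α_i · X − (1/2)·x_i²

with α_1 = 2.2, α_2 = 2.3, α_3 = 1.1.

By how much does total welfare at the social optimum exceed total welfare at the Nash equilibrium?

21.35

Village i's FOC: ∂u_i/∂x_i = α_i − x_i = 0, so x_i* = α_i.
NE contributions = (2.2, 2.3, 1.1); X = 5.6.
W^NE = (Σα)·X − ½Σα_i² = 5.6² − ½·11.34 = 25.69.
Planner sets x_i = Σα_j = 5.6 for every i, so X^SO = 3·5.6 = 16.8.
W^SO = (Σα)·X^SO − ½·3·(Σα)² = (3/2)·5.6² = 47.04.
Deadweight loss = W^SO − W^NE = 21.35.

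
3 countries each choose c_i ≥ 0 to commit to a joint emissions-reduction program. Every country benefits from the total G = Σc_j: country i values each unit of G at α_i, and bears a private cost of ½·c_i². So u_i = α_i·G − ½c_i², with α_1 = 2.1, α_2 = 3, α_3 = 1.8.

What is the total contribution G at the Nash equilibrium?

6.9

Country i's FOC: ∂u_i/∂c_i = α_i − c_i = 0, so c_i* = α_i.
NE contributions = (2.1, 3, 1.8); G = 6.9.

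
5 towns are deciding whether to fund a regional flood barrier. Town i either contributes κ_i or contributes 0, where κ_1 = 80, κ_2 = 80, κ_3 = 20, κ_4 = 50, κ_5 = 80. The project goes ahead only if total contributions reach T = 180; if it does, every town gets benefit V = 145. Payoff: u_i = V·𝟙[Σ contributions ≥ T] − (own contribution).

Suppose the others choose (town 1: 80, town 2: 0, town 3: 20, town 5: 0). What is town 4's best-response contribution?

0

Others' total = 100. Even contributing 50 gives 150 < 180: no benefit either way.
Best response: 0.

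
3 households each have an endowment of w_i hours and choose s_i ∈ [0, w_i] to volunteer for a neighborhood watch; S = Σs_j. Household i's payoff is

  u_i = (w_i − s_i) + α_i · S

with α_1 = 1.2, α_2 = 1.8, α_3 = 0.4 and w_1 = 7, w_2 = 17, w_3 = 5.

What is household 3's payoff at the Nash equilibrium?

14.6

∂u_i/∂s_i = α_i − 1, so household i contributes w_i if α_i > 1, else 0.
α_i > 1 for i ∈ {1, 2}; NE contributions (7, 17, 0), S = 24.
u_3 = (5 − 0) + 0.4·24 = 14.6.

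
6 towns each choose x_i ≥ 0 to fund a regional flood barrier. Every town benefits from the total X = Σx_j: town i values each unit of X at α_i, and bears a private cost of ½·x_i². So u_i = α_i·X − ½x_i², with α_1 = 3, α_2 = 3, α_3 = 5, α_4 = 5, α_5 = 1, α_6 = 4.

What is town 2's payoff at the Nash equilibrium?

Town i's FOC: ∂u_i/∂x_i = α_i − x_i = 0, so x_i* = α_i.
NE contributions = (3, 3, 5, 5, 1, 4); X = 21.
u_2 = α_2·X − ½·(x_2)² = 3·21 − ½·3² = 58.5.

58.5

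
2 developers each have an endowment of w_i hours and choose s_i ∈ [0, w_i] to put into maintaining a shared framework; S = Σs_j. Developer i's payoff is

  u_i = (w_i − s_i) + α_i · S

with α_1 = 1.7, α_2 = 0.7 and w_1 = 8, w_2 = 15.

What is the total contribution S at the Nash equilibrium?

∂u_i/∂s_i = α_i − 1, so developer i contributes w_i if α_i > 1, else 0.
α_i > 1 for i ∈ {1}; NE contributions (8, 0), S = 8.

8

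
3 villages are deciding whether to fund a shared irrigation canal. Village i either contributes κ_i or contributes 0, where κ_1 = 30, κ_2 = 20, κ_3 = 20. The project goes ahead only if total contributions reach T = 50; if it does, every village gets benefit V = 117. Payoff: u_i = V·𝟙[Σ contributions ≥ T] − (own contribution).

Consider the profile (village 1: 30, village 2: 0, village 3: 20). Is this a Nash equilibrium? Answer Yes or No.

Yes

Total = 50 ≥ 50: provided.
Village 1 (pledges 30, payoff 87): dropping to 0 → total 20, payoff 0. No gain.
Village 2 (pledges 0, payoff 117): pledging 20 → total 70, payoff 97. No gain.
Village 3 (pledges 20, payoff 97): dropping to 0 → total 30, payoff 0. No gain.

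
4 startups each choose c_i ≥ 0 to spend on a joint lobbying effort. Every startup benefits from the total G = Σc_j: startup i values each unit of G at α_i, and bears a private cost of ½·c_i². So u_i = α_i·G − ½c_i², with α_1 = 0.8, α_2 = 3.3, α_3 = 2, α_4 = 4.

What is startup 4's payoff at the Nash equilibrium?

Startup i's FOC: ∂u_i/∂c_i = α_i − c_i = 0, so c_i* = α_i.
NE contributions = (0.8, 3.3, 2, 4); G = 10.1.
u_4 = α_4·G − ½·(c_4)² = 4·10.1 − ½·4² = 32.4.

32.4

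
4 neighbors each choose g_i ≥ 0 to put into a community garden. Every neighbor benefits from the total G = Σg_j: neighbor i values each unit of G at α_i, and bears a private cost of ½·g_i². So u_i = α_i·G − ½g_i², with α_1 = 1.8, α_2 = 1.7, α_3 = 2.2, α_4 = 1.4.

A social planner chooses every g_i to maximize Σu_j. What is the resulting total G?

Planner FOC: ∂(Σu_j)/∂g_i = (Σα_j) − g_i = 0, so g_i^SO = Σα_j = 7.1 for every i; G^SO = 28.4.

28.4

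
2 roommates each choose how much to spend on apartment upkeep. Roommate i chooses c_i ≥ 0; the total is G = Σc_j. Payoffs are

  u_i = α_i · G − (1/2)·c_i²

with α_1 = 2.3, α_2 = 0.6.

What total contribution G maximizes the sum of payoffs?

Planner FOC: ∂(Σu_j)/∂c_i = (Σα_j) − c_i = 0, so c_i^SO = Σα_j = 2.9 for every i; G^SO = 5.8.

5.8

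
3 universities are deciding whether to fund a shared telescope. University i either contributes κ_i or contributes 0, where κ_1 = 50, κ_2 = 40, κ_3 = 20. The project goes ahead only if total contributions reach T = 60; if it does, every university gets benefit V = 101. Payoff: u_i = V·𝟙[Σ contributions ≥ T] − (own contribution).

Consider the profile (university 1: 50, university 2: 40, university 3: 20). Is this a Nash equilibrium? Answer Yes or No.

No

Total = 110 ≥ 60: provided.
University 1 (pledges 50, payoff 51): dropping to 0 → total 60, payoff 101. Profitable deviation.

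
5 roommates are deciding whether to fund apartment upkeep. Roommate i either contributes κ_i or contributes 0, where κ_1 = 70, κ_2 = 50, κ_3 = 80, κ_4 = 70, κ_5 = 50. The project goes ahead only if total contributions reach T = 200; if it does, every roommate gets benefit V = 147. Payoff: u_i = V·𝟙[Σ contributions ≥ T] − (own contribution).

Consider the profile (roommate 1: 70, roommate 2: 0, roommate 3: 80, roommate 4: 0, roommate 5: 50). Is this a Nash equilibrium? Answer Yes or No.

Yes

Total = 200 ≥ 200: provided.
Roommate 1 (pledges 70, payoff 77): dropping to 0 → total 130, payoff 0. No gain.
Roommate 2 (pledges 0, payoff 147): pledging 50 → total 250, payoff 97. No gain.
Roommate 3 (pledges 80, payoff 67): dropping to 0 → total 120, payoff 0. No gain.
Roommate 4 (pledges 0, payoff 147): pledging 70 → total 270, payoff 77. No gain.
Roommate 5 (pledges 50, payoff 97): dropping to 0 → total 150, payoff 0. No gain.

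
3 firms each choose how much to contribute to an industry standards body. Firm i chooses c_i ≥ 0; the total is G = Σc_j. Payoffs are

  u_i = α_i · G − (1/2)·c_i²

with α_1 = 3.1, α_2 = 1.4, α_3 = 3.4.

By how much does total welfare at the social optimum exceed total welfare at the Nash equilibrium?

42.77

Firm i's FOC: ∂u_i/∂c_i = α_i − c_i = 0, so c_i* = α_i.
NE contributions = (3.1, 1.4, 3.4); G = 7.9.
W^NE = (Σα)·G − ½Σα_i² = 7.9² − ½·23.13 = 50.845.
Planner sets c_i = Σα_j = 7.9 for every i, so G^SO = 3·7.9 = 23.7.
W^SO = (Σα)·G^SO − ½·3·(Σα)² = (3/2)·7.9² = 93.615.
Deadweight loss = W^SO − W^NE = 42.77.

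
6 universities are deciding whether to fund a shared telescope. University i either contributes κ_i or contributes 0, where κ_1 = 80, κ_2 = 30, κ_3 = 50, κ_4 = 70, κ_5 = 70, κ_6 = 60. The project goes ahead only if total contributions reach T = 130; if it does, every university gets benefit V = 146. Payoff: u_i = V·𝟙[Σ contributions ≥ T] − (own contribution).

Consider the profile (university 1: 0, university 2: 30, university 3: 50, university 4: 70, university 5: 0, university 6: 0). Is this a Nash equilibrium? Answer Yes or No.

Yes

Total = 150 ≥ 130: provided.
University 1 (pledges 0, payoff 146): pledging 80 → total 230, payoff 66. No gain.
University 2 (pledges 30, payoff 116): dropping to 0 → total 120, payoff 0. No gain.
University 3 (pledges 50, payoff 96): dropping to 0 → total 100, payoff 0. No gain.
University 4 (pledges 70, payoff 76): dropping to 0 → total 80, payoff 0. No gain.
University 5 (pledges 0, payoff 146): pledging 70 → total 220, payoff 76. No gain.
University 6 (pledges 0, payoff 146): pledging 60 → total 210, payoff 86. No gain.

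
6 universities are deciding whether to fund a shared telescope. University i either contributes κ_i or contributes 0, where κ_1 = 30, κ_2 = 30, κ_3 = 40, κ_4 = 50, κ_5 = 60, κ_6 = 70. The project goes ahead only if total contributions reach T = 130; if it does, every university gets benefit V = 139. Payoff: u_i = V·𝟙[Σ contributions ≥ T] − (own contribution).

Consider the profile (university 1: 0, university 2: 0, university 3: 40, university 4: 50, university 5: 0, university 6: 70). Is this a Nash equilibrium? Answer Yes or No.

Total = 160 ≥ 130: provided.
University 1 (pledges 0, payoff 139): pledging 30 → total 190, payoff 109. No gain.
University 2 (pledges 0, payoff 139): pledging 30 → total 190, payoff 109. No gain.
University 3 (pledges 40, payoff 99): dropping to 0 → total 120, payoff 0. No gain.
University 4 (pledges 50, payoff 89): dropping to 0 → total 110, payoff 0. No gain.
University 5 (pledges 0, payoff 139): pledging 60 → total 220, payoff 79. No gain.
University 6 (pledges 70, payoff 69): dropping to 0 → total 90, payoff 0. No gain.

Yes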